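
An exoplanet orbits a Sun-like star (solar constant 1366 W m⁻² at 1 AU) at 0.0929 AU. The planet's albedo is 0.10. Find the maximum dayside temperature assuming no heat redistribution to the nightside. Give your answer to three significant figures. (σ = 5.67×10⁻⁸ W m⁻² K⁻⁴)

T_ss ≈ 1260 K

Flux at 0.0929 AU: S = 1366/0.0929² = 1.58×10⁵ W m⁻².
With no redistribution each surface element balances locally: S(1−A) = σT⁴.
T = [1.58×10⁵ × 0.90 / 5.67×10⁻⁸]^(1/4) = (2.51×10¹²)^(1/4) = 1260 K.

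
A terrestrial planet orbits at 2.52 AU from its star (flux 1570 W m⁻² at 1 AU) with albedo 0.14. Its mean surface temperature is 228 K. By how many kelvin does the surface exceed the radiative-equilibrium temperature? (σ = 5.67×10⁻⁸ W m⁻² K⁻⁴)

S = 1570/2.52² = 247.2 W m⁻².
T_eq = [S(1−A)/(4σ)]^(1/4) = [247.2×0.86/(4×5.67×10⁻⁸)]^(1/4) = 175.0 K.
ΔT = T_surf − T_eq = 228 − 175.0.

ΔT ≈ 53.0 K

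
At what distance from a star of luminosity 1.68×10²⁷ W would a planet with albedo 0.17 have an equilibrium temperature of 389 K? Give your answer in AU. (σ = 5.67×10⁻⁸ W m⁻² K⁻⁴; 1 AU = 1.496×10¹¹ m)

d ≈ 0.977 AU

From T_eq⁴ = L(1−A)/(16πσd²): d = √[L(1−A)/(16πσT_eq⁴)].
d = √[1.68×10²⁷ × 0.83 / (16π × 5.67×10⁻⁸ × (389)⁴)] = 1.46×10¹¹ m = 0.977 AU.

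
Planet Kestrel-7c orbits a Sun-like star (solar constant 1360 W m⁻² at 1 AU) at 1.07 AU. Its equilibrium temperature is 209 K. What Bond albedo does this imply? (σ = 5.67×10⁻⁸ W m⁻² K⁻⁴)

Flux at 1.07 AU: S = 1360/1.07² = 1190 W m⁻².
From T_eq⁴ = S(1−A)/(4σ): 1−A = 4σT_eq⁴/S.
1−A = 4 × 5.67×10⁻⁸ × (209)⁴ / 1190 = 0.364.

A ≈ 0.64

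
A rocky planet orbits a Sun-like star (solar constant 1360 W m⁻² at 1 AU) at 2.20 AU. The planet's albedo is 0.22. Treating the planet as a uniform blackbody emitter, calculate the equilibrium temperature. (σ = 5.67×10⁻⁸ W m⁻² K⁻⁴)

T_eq ≈ 176 K

Flux at 2.20 AU: S = 1360/2.20² = 281 W m⁻².
Energy balance: absorbed = emitted ⇒ πR²·S(1−A) = 4πR²·σT_eq⁴, so T_eq⁴ = S(1−A)/(4σ).
T_eq = [281 × 0.78 / (4 × 5.67×10⁻⁸)]^(1/4) = (9.66×10⁸)^(1/4) = 176 K.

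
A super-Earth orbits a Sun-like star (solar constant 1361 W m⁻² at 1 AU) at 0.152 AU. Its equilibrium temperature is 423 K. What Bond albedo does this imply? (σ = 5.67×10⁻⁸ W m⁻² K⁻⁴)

Flux at 0.152 AU: S = 1361/0.152² = 5.89×10⁴ W m⁻².
From T_eq⁴ = S(1−A)/(4σ): 1−A = 4σT_eq⁴/S.
1−A = 4 × 5.67×10⁻⁸ × (423)⁴ / 5.89×10⁴ = 0.123.

A ≈ 0.88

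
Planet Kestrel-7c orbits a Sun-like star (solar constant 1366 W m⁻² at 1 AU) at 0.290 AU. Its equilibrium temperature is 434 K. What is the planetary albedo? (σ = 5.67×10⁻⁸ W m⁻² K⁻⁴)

A ≈ 0.50

Flux at 0.290 AU: S = 1366/0.290² = 1.62×10⁴ W m⁻².
From T_eq⁴ = S(1−A)/(4σ): 1−A = 4σT_eq⁴/S.
1−A = 4 × 5.67×10⁻⁸ × (434)⁴ / 1.62×10⁴ = 0.495.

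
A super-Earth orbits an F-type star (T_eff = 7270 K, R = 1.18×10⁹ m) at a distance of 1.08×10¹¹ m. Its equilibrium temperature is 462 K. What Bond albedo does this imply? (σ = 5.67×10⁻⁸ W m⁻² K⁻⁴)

A ≈ 0.45

L = 4πR_⋆²σT_⋆⁴ = 4π(1.18×10⁹)² × 5.67×10⁻⁸ × (7270)⁴ = 2.77×10²⁷ W.
S = L/(4πd²) = 1.89×10⁴ W m⁻².
From T_eq⁴ = S(1−A)/(4σ): 1−A = 4σT_eq⁴/S.
1−A = 4 × 5.67×10⁻⁸ × (462)⁴ / 1.89×10⁴ = 0.546.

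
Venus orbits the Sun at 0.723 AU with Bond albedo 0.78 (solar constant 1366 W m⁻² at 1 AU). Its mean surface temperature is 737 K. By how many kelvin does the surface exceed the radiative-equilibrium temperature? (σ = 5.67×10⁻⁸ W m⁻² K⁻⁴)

ΔT ≈ 512.6 K

S = 1366/0.723² = 2613 W m⁻².
T_eq = [S(1−A)/(4σ)]^(1/4) = [2613×0.22/(4×5.67×10⁻⁸)]^(1/4) = 224.4 K.
ΔT = T_surf − T_eq = 737 − 224.4.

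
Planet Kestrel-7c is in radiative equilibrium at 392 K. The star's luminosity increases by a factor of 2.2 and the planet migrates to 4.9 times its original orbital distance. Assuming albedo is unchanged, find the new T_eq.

T_eq ∝ L^(1/4) · d^(−1/2).
T′ = 392 × 2.2^(1/4) / 4.9^(1/2) = 216 K.

T_eq ≈ 216 K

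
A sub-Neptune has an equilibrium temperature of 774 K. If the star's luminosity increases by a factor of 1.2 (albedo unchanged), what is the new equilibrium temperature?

T_eq ∝ L^(1/4) · d^(−1/2).
T′ = 774 × 1.2^(1/4) = 810 K.

T_eq ≈ 810 K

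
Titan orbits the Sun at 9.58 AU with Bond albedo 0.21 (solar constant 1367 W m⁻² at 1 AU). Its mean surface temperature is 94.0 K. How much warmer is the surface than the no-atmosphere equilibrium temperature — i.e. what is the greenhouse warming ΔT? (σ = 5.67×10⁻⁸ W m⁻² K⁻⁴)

S = 1367/9.58² = 14.89 W m⁻².
T_eq = [S(1−A)/(4σ)]^(1/4) = [14.89×0.79/(4×5.67×10⁻⁸)]^(1/4) = 84.9 K.
ΔT = T_surf − T_eq = 94 − 84.9.

ΔT ≈ 9.1 K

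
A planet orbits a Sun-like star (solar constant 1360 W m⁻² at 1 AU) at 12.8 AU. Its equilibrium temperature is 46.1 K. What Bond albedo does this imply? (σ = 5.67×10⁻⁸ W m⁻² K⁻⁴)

Flux at 12.8 AU: S = 1360/12.8² = 8.30 W m⁻².
From T_eq⁴ = S(1−A)/(4σ): 1−A = 4σT_eq⁴/S.
1−A = 4 × 5.67×10⁻⁸ × (46.1)⁴ / 8.30 = 0.123.

A ≈ 0.88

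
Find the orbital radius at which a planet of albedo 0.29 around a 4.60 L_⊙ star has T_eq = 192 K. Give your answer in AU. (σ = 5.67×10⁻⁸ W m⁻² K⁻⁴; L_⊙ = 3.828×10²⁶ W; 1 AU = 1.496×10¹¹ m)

d ≈ 3.80 AU

L = 4.60 × 3.828×10²⁶ = 1.76×10²⁷ W.
From T_eq⁴ = L(1−A)/(16πσd²): d = √[L(1−A)/(16πσT_eq⁴)].
d = √[1.76×10²⁷ × 0.71 / (16π × 5.67×10⁻⁸ × (192)⁴)] = 5.68×10¹¹ m = 3.80 AU.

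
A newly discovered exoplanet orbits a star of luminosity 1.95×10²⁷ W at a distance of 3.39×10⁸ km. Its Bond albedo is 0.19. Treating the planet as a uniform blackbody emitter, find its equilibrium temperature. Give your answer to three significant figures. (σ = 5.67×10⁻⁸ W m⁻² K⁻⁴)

T_eq ≈ 264 K

d = 3.39×10⁸ km = 3.39×10¹¹ m.
Flux: S = L/(4πd²) = 1.95×10²⁷/(4π×(3.39×10¹¹)²) = 1350 W m⁻².
Energy balance: absorbed = emitted ⇒ πR²·S(1−A) = 4πR²·σT_eq⁴, so T_eq⁴ = S(1−A)/(4σ).
T_eq = [1350 × 0.81 / (4 × 5.67×10⁻⁸)]^(1/4) = (4.82×10⁹)^(1/4) = 264 K.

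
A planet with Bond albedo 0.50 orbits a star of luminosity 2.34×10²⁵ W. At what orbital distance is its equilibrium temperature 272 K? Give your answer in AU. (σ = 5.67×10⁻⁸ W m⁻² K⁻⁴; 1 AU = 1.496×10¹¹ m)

From T_eq⁴ = L(1−A)/(16πσd²): d = √[L(1−A)/(16πσT_eq⁴)].
d = √[2.34×10²⁵ × 0.50 / (16π × 5.67×10⁻⁸ × (272)⁴)] = 2.74×10¹⁰ m = 0.183 AU.

d ≈ 0.183 AU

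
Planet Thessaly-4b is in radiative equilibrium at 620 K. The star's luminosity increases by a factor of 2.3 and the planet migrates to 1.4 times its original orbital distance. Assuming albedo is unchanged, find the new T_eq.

T_eq ≈ 645 K

T_eq ∝ L^(1/4) · d^(−1/2).
T′ = 620 × 2.3^(1/4) / 1.4^(1/2) = 645 K.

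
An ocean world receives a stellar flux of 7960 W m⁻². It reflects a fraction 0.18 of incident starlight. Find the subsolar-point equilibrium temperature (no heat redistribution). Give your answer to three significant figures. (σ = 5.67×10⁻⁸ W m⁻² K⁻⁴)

At the subsolar point the surface absorbs S(1−A) and emits σT⁴ per unit area — no factor of 4, since only the local patch is in balance.
T = [7960 × 0.82 / 5.67×10⁻⁸]^(1/4) = (1.15×10¹¹)^(1/4) = 582 K.

T_ss ≈ 582 K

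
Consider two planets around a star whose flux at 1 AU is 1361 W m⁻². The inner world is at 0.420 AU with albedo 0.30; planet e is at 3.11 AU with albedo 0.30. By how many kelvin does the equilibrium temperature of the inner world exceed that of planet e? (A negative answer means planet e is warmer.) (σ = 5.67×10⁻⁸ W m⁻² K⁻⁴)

T_eq = [S₀(1−A)/(4σd²)]^(1/4), so T ∝ (1−A)^(1/4) / √d.
T₁ = [1361×0.70/(4×5.67×10⁻⁸×0.420²)]^(1/4) = 392.83 K.
T₂ = [1361×0.70/(4×5.67×10⁻⁸×3.11²)]^(1/4) = 144.36 K.

ΔT ≈ 248.5 K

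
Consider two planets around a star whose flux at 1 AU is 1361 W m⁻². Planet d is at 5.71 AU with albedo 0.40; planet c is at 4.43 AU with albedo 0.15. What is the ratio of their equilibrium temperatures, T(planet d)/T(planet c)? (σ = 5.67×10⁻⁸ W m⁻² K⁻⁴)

T_eq = [S₀(1−A)/(4σd²)]^(1/4), so T ∝ (1−A)^(1/4) / √d.
T₁ = [1361×0.60/(4×5.67×10⁻⁸×5.71²)]^(1/4) = 102.51 K.
T₂ = [1361×0.85/(4×5.67×10⁻⁸×4.43²)]^(1/4) = 126.97 K.

T₁/T₂ ≈ 0.807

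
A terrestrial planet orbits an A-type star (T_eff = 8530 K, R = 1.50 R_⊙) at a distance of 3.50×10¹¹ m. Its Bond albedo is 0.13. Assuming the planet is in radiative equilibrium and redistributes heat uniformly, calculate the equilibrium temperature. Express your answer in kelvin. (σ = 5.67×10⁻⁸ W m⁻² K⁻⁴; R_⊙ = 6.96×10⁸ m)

R_⋆ = 1.50 × 6.96×10⁸ = 1.04×10⁹ m.
L = 4πR_⋆²σT_⋆⁴ = 4π(1.04×10⁹)² × 5.67×10⁻⁸ × (8530)⁴ = 4.11×10²⁷ W.
S = L/(4πd²) = 2670 W m⁻².
Energy balance: absorbed = emitted ⇒ πR²·S(1−A) = 4πR²·σT_eq⁴, so T_eq⁴ = S(1−A)/(4σ).
T_eq = [2670 × 0.87 / (4 × 5.67×10⁻⁸)]^(1/4) = (1.02×10¹⁰)^(1/4) = 318 K.

T_eq ≈ 318 K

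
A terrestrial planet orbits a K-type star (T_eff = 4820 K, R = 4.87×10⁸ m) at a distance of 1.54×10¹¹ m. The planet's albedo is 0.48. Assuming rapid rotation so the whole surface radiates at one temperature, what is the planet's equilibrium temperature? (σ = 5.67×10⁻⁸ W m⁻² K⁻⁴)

T_eq ≈ 163 K

L = 4πR_⋆²σT_⋆⁴ = 4π(4.87×10⁸)² × 5.67×10⁻⁸ × (4820)⁴ = 9.12×10²⁵ W.
S = L/(4πd²) = 306 W m⁻².
Energy balance: absorbed = emitted ⇒ πR²·S(1−A) = 4πR²·σT_eq⁴, so T_eq⁴ = S(1−A)/(4σ).
T_eq = [306 × 0.52 / (4 × 5.67×10⁻⁸)]^(1/4) = (7.02×10⁸)^(1/4) = 163 K.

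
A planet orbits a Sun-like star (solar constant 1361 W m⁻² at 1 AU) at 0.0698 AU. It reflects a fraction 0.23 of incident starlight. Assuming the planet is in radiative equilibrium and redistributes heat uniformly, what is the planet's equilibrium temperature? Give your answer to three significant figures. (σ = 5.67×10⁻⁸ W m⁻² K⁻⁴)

T_eq ≈ 987 K

Flux at 0.0698 AU: S = 1361/0.0698² = 2.79×10⁵ W m⁻².
Energy balance: absorbed = emitted ⇒ πR²·S(1−A) = 4πR²·σT_eq⁴, so T_eq⁴ = S(1−A)/(4σ).
T_eq = [2.79×10⁵ × 0.77 / (4 × 5.67×10⁻⁸)]^(1/4) = (9.48×10¹¹)^(1/4) = 987 K.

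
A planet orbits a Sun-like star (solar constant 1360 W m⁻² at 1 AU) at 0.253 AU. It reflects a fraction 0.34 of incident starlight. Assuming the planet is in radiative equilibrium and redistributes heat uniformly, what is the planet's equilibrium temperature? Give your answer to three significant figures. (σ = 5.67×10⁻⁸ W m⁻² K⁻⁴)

Flux at 0.253 AU: S = 1360/0.253² = 2.12×10⁴ W m⁻².
Energy balance: absorbed = emitted ⇒ πR²·S(1−A) = 4πR²·σT_eq⁴, so T_eq⁴ = S(1−A)/(4σ).
T_eq = [2.12×10⁴ × 0.66 / (4 × 5.67×10⁻⁸)]^(1/4) = (6.18×10¹⁰)^(1/4) = 499 K.

T_eq ≈ 499 K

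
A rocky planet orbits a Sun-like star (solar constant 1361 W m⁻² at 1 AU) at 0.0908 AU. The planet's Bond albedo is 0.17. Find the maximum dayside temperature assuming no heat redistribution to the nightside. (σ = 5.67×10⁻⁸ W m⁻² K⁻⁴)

T_ss ≈ 1250 K

Flux at 0.0908 AU: S = 1361/0.0908² = 1.65×10⁵ W m⁻².
With no redistribution each surface element balances locally: S(1−A) = σT⁴.
T = [1.65×10⁵ × 0.83 / 5.67×10⁻⁸]^(1/4) = (2.42×10¹²)^(1/4) = 1250 K.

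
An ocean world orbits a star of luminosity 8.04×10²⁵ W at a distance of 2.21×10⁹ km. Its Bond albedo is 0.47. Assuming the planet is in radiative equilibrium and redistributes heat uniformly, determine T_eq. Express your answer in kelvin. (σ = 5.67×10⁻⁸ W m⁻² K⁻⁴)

T_eq ≈ 41.8 K

d = 2.21×10⁹ km = 2.21×10¹² m.
Flux: S = L/(4πd²) = 8.04×10²⁵/(4π×(2.21×10¹²)²) = 1.31 W m⁻².
Energy balance: absorbed = emitted ⇒ πR²·S(1−A) = 4πR²·σT_eq⁴, so T_eq⁴ = S(1−A)/(4σ).
T_eq = [1.31 × 0.53 / (4 × 5.67×10⁻⁸)]^(1/4) = (3.06×10⁶)^(1/4) = 41.8 K.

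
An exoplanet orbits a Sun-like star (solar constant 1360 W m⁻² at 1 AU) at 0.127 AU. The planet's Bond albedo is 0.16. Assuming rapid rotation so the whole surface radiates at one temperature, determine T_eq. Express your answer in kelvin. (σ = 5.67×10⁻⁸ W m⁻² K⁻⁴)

Flux at 0.127 AU: S = 1360/0.127² = 8.43×10⁴ W m⁻².
Energy balance: absorbed = emitted ⇒ πR²·S(1−A) = 4πR²·σT_eq⁴, so T_eq⁴ = S(1−A)/(4σ).
T_eq = [8.43×10⁴ × 0.84 / (4 × 5.67×10⁻⁸)]^(1/4) = (3.12×10¹¹)^(1/4) = 748 K.

T_eq ≈ 748 K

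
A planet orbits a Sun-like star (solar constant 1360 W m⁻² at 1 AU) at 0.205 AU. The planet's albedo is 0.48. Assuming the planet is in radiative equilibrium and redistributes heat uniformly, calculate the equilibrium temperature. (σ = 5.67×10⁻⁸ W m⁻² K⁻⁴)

T_eq ≈ 522 K

Flux at 0.205 AU: S = 1360/0.205² = 3.24×10⁴ W m⁻².
Energy balance: absorbed = emitted ⇒ πR²·S(1−A) = 4πR²·σT_eq⁴, so T_eq⁴ = S(1−A)/(4σ).
T_eq = [3.24×10⁴ × 0.52 / (4 × 5.67×10⁻⁸)]^(1/4) = (7.42×10¹⁰)^(1/4) = 522 K.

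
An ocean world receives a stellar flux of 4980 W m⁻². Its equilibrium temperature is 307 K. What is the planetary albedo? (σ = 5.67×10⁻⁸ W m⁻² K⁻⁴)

From T_eq⁴ = S(1−A)/(4σ): 1−A = 4σT_eq⁴/S.
1−A = 4 × 5.67×10⁻⁸ × (307)⁴ / 4980 = 0.405.

A ≈ 0.60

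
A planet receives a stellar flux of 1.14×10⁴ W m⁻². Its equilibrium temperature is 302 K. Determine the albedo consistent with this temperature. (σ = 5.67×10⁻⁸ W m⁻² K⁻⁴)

From T_eq⁴ = S(1−A)/(4σ): 1−A = 4σT_eq⁴/S.
1−A = 4 × 5.67×10⁻⁸ × (302)⁴ / 1.14×10⁴ = 0.165.

A ≈ 0.83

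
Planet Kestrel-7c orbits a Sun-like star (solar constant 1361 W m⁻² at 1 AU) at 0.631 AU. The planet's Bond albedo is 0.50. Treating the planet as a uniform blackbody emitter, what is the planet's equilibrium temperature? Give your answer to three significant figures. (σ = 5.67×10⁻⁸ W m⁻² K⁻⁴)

T_eq ≈ 295 K

Flux at 0.631 AU: S = 1361/0.631² = 3420 W m⁻².
Energy balance: absorbed = emitted ⇒ πR²·S(1−A) = 4πR²·σT_eq⁴, so T_eq⁴ = S(1−A)/(4σ).
T_eq = [3420 × 0.50 / (4 × 5.67×10⁻⁸)]^(1/4) = (7.54×10⁹)^(1/4) = 295 K.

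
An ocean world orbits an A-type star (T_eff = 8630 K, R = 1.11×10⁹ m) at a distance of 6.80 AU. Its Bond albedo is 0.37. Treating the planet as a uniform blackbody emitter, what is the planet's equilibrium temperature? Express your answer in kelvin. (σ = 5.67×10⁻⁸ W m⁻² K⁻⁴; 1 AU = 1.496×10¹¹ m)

T_eq ≈ 180 K

d = 6.80 AU = 1.02×10¹² m.
L = 4πR_⋆²σT_⋆⁴ = 4π(1.11×10⁹)² × 5.67×10⁻⁸ × (8630)⁴ = 4.87×10²⁷ W.
S = L/(4πd²) = 374 W m⁻².
Energy balance: absorbed = emitted ⇒ πR²·S(1−A) = 4πR²·σT_eq⁴, so T_eq⁴ = S(1−A)/(4σ).
T_eq = [374 × 0.63 / (4 × 5.67×10⁻⁸)]^(1/4) = (1.04×10⁹)^(1/4) = 180 K.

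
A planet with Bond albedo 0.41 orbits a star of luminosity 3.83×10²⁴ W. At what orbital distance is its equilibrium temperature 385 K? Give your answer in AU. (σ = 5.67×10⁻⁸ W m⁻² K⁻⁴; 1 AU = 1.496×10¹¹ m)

d ≈ 0.0402 AU

From T_eq⁴ = L(1−A)/(16πσd²): d = √[L(1−A)/(16πσT_eq⁴)].
d = √[3.83×10²⁴ × 0.59 / (16π × 5.67×10⁻⁸ × (385)⁴)] = 6.01×10⁹ m = 0.0402 AU.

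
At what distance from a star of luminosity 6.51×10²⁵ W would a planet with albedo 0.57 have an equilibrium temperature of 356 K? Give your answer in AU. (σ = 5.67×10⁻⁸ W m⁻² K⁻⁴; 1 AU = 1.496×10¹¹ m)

From T_eq⁴ = L(1−A)/(16πσd²): d = √[L(1−A)/(16πσT_eq⁴)].
d = √[6.51×10²⁵ × 0.43 / (16π × 5.67×10⁻⁸ × (356)⁴)] = 2.47×10¹⁰ m = 0.165 AU.

d ≈ 0.165 AU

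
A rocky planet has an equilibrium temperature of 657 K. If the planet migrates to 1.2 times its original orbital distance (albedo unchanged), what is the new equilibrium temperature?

T_eq ∝ L^(1/4) · d^(−1/2).
T′ = 657 / 1.2^(1/2) = 600 K.

T_eq ≈ 600 K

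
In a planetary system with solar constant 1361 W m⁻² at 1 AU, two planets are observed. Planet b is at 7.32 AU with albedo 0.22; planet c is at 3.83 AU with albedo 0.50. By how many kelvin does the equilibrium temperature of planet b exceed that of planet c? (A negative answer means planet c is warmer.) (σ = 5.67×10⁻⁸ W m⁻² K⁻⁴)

T_eq = [S₀(1−A)/(4σd²)]^(1/4), so T ∝ (1−A)^(1/4) / √d.
T₁ = [1361×0.78/(4×5.67×10⁻⁸×7.32²)]^(1/4) = 96.68 K.
T₂ = [1361×0.50/(4×5.67×10⁻⁸×3.83²)]^(1/4) = 119.59 K.

ΔT ≈ -22.9 K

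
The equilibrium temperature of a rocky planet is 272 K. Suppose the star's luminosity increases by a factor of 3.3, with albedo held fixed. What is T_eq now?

T_eq ∝ L^(1/4) · d^(−1/2).
T′ = 272 × 3.3^(1/4) = 367 K.

T_eq ≈ 367 K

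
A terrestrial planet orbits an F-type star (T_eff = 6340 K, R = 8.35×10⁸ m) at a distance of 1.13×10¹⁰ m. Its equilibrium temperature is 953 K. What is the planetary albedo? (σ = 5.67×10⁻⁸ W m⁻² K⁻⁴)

A ≈ 0.63

L = 4πR_⋆²σT_⋆⁴ = 4π(8.35×10⁸)² × 5.67×10⁻⁸ × (6340)⁴ = 8.03×10²⁶ W.
S = L/(4πd²) = 5.00×10⁵ W m⁻².
From T_eq⁴ = S(1−A)/(4σ): 1−A = 4σT_eq⁴/S.
1−A = 4 × 5.67×10⁻⁸ × (953)⁴ / 5.00×10⁵ = 0.374.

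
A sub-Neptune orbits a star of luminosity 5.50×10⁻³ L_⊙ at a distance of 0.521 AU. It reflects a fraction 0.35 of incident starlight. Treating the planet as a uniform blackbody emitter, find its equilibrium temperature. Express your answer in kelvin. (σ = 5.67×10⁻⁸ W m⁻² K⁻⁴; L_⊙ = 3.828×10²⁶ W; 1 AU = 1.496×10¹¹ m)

T_eq ≈ 94.3 K

d = 0.521 AU = 7.79×10¹⁰ m.
L = 5.50×10⁻³ × 3.828×10²⁶ = 2.11×10²⁴ W.
Flux: S = L/(4πd²) = 2.11×10²⁴/(4π×(7.79×10¹⁰)²) = 27.6 W m⁻².
Energy balance: absorbed = emitted ⇒ πR²·S(1−A) = 4πR²·σT_eq⁴, so T_eq⁴ = S(1−A)/(4σ).
T_eq = [27.6 × 0.65 / (4 × 5.67×10⁻⁸)]^(1/4) = (7.90×10⁷)^(1/4) = 94.3 K.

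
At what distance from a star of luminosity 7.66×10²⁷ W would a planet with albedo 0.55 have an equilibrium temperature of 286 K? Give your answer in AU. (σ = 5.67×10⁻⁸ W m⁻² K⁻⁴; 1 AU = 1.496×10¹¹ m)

d ≈ 2.84 AU

From T_eq⁴ = L(1−A)/(16πσd²): d = √[L(1−A)/(16πσT_eq⁴)].
d = √[7.66×10²⁷ × 0.45 / (16π × 5.67×10⁻⁸ × (286)⁴)] = 4.25×10¹¹ m = 2.84 AU.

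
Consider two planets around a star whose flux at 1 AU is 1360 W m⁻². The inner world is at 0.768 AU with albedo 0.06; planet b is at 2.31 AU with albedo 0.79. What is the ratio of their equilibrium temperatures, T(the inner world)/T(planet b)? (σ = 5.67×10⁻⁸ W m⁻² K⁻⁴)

T_eq = [S₀(1−A)/(4σd²)]^(1/4), so T ∝ (1−A)^(1/4) / √d.
T₁ = [1360×0.94/(4×5.67×10⁻⁸×0.768²)]^(1/4) = 312.66 K.
T₂ = [1360×0.21/(4×5.67×10⁻⁸×2.31²)]^(1/4) = 123.94 K.

T₁/T₂ ≈ 2.523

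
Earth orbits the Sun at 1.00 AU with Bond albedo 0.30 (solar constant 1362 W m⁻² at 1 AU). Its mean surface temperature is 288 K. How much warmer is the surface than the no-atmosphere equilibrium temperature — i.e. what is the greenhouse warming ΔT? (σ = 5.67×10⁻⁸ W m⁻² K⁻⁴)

S = 1362/1.00² = 1362 W m⁻².
T_eq = [S(1−A)/(4σ)]^(1/4) = [1362×0.70/(4×5.67×10⁻⁸)]^(1/4) = 254.6 K.
ΔT = T_surf − T_eq = 288 − 254.6.

ΔT ≈ 33.4 K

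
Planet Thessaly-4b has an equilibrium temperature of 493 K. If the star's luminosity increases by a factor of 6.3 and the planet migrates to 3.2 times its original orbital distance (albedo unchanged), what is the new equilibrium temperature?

T_eq ∝ L^(1/4) · d^(−1/2).
T′ = 493 × 6.3^(1/4) / 3.2^(1/2) = 437 K.

T_eq ≈ 437 K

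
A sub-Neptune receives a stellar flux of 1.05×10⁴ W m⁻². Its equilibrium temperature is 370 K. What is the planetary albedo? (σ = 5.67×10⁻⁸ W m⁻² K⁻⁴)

A ≈ 0.60

From T_eq⁴ = S(1−A)/(4σ): 1−A = 4σT_eq⁴/S.
1−A = 4 × 5.67×10⁻⁸ × (370)⁴ / 1.05×10⁴ = 0.405.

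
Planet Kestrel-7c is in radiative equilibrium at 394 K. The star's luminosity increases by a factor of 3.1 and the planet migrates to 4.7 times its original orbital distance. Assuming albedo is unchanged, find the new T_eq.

T_eq ∝ L^(1/4) · d^(−1/2).
T′ = 394 × 3.1^(1/4) / 4.7^(1/2) = 241 K.

T_eq ≈ 241 K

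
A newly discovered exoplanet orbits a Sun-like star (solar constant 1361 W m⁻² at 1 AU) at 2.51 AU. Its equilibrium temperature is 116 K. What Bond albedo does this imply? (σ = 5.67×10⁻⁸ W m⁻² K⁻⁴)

Flux at 2.51 AU: S = 1361/2.51² = 216 W m⁻².
From T_eq⁴ = S(1−A)/(4σ): 1−A = 4σT_eq⁴/S.
1−A = 4 × 5.67×10⁻⁸ × (116)⁴ / 216 = 0.190.

A ≈ 0.81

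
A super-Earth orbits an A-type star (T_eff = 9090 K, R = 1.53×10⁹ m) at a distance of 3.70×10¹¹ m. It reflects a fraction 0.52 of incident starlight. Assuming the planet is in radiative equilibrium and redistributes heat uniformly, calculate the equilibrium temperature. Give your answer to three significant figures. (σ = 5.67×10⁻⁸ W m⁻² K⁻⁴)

T_eq ≈ 344 K

L = 4πR_⋆²σT_⋆⁴ = 4π(1.53×10⁹)² × 5.67×10⁻⁸ × (9090)⁴ = 1.14×10²⁸ W.
S = L/(4πd²) = 6620 W m⁻².
Energy balance: absorbed = emitted ⇒ πR²·S(1−A) = 4πR²·σT_eq⁴, so T_eq⁴ = S(1−A)/(4σ).
T_eq = [6620 × 0.48 / (4 × 5.67×10⁻⁸)]^(1/4) = (1.40×10¹⁰)^(1/4) = 344 K.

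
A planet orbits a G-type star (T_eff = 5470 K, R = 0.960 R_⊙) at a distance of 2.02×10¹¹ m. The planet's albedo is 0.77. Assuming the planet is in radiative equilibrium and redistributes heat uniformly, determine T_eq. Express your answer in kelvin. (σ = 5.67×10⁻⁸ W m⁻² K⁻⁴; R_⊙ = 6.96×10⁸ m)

T_eq ≈ 154 K

R_⋆ = 0.960 × 6.96×10⁸ = 6.68×10⁸ m.
L = 4πR_⋆²σT_⋆⁴ = 4π(6.68×10⁸)² × 5.67×10⁻⁸ × (5470)⁴ = 2.85×10²⁶ W.
S = L/(4πd²) = 555 W m⁻².
Energy balance: absorbed = emitted ⇒ πR²·S(1−A) = 4πR²·σT_eq⁴, so T_eq⁴ = S(1−A)/(4σ).
T_eq = [555 × 0.23 / (4 × 5.67×10⁻⁸)]^(1/4) = (5.63×10⁸)^(1/4) = 154 K.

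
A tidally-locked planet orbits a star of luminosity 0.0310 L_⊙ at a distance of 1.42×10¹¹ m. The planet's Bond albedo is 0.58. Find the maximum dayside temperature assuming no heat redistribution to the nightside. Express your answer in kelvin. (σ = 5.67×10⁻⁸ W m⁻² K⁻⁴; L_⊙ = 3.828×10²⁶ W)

T_ss ≈ 136 K

L = 0.0310 × 3.828×10²⁶ = 1.19×10²⁵ W.
Flux: S = L/(4πd²) = 1.19×10²⁵/(4π×(1.42×10¹¹)²) = 46.8 W m⁻².
With no redistribution each surface element balances locally: S(1−A) = σT⁴.
T = [46.8 × 0.42 / 5.67×10⁻⁸]^(1/4) = (3.47×10⁸)^(1/4) = 136 K.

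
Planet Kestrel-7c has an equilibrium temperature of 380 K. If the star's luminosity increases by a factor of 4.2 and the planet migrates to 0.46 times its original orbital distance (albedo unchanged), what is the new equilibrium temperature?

T_eq ≈ 802 K

T_eq ∝ L^(1/4) · d^(−1/2).
T′ = 380 × 4.2^(1/4) / 0.46^(1/2) = 802 K.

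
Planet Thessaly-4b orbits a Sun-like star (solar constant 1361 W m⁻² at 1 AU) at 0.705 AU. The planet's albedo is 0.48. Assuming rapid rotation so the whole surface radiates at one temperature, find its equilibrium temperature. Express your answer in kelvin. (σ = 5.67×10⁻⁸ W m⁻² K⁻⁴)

T_eq ≈ 281 K

Flux at 0.705 AU: S = 1361/0.705² = 2740 W m⁻².
Energy balance: absorbed = emitted ⇒ πR²·S(1−A) = 4πR²·σT_eq⁴, so T_eq⁴ = S(1−A)/(4σ).
T_eq = [2740 × 0.52 / (4 × 5.67×10⁻⁸)]^(1/4) = (6.28×10⁹)^(1/4) = 281 K.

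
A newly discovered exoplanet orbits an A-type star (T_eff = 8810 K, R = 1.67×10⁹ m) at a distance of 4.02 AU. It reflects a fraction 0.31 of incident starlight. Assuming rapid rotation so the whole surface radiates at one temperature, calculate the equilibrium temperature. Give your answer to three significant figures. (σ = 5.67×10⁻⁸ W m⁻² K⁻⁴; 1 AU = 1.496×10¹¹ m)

d = 4.02 AU = 6.01×10¹¹ m.
L = 4πR_⋆²σT_⋆⁴ = 4π(1.67×10⁹)² × 5.67×10⁻⁸ × (8810)⁴ = 1.20×10²⁸ W.
S = L/(4πd²) = 2630 W m⁻².
Energy balance: absorbed = emitted ⇒ πR²·S(1−A) = 4πR²·σT_eq⁴, so T_eq⁴ = S(1−A)/(4σ).
T_eq = [2630 × 0.69 / (4 × 5.67×10⁻⁸)]^(1/4) = (8.01×10⁹)^(1/4) = 299 K.

T_eq ≈ 299 K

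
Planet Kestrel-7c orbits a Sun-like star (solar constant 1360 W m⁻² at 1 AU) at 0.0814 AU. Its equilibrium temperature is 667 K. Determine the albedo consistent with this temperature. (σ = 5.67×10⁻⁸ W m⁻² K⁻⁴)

A ≈ 0.78

Flux at 0.0814 AU: S = 1360/0.0814² = 2.05×10⁵ W m⁻².
From T_eq⁴ = S(1−A)/(4σ): 1−A = 4σT_eq⁴/S.
1−A = 4 × 5.67×10⁻⁸ × (667)⁴ / 2.05×10⁵ = 0.219.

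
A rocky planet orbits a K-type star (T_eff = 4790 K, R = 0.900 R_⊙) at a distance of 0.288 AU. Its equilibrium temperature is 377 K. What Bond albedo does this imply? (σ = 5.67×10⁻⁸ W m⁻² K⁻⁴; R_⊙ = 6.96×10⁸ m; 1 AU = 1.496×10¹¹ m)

A ≈ 0.27

R_⋆ = 0.900 × 6.96×10⁸ = 6.26×10⁸ m.
d = 0.288 AU = 4.31×10¹⁰ m.
L = 4πR_⋆²σT_⋆⁴ = 4π(6.26×10⁸)² × 5.67×10⁻⁸ × (4790)⁴ = 1.47×10²⁶ W.
S = L/(4πd²) = 6310 W m⁻².
From T_eq⁴ = S(1−A)/(4σ): 1−A = 4σT_eq⁴/S.
1−A = 4 × 5.67×10⁻⁸ × (377)⁴ / 6310 = 0.726.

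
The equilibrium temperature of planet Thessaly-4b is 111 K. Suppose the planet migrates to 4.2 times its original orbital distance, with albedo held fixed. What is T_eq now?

T_eq ∝ L^(1/4) · d^(−1/2).
T′ = 111 / 4.2^(1/2) = 54.2 K.

T_eq ≈ 54.2 K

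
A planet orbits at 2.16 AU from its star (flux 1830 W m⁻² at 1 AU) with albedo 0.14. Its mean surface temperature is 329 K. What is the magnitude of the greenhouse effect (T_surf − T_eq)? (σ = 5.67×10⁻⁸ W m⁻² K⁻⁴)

ΔT ≈ 132.6 K

S = 1830/2.16² = 392.2 W m⁻².
T_eq = [S(1−A)/(4σ)]^(1/4) = [392.2×0.86/(4×5.67×10⁻⁸)]^(1/4) = 196.4 K.
ΔT = T_surf − T_eq = 329 − 196.4.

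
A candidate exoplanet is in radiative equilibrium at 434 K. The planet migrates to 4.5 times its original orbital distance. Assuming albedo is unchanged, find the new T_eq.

T_eq ≈ 205 K

T_eq ∝ L^(1/4) · d^(−1/2).
T′ = 434 / 4.5^(1/2) = 205 K.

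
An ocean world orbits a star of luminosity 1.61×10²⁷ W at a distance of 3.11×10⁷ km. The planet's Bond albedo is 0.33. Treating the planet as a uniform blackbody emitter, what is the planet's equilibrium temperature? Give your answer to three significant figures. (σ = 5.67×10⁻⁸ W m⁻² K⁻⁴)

T_eq ≈ 791 K

d = 3.11×10⁷ km = 3.11×10¹⁰ m.
Flux: S = L/(4πd²) = 1.61×10²⁷/(4π×(3.11×10¹⁰)²) = 1.32×10⁵ W m⁻².
Energy balance: absorbed = emitted ⇒ πR²·S(1−A) = 4πR²·σT_eq⁴, so T_eq⁴ = S(1−A)/(4σ).
T_eq = [1.32×10⁵ × 0.67 / (4 × 5.67×10⁻⁸)]^(1/4) = (3.91×10¹¹)^(1/4) = 791 K.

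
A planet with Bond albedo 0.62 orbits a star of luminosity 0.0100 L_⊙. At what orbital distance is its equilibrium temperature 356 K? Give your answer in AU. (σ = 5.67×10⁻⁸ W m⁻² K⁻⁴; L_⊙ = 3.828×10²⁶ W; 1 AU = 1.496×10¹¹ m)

d ≈ 0.0377 AU

L = 0.0100 × 3.828×10²⁶ = 3.83×10²⁴ W.
From T_eq⁴ = L(1−A)/(16πσd²): d = √[L(1−A)/(16πσT_eq⁴)].
d = √[3.83×10²⁴ × 0.38 / (16π × 5.67×10⁻⁸ × (356)⁴)] = 5.64×10⁹ m = 0.0377 AU.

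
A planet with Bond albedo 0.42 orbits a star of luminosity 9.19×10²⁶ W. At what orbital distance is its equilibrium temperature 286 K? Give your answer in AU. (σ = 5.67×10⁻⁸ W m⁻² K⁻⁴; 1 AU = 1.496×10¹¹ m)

From T_eq⁴ = L(1−A)/(16πσd²): d = √[L(1−A)/(16πσT_eq⁴)].
d = √[9.19×10²⁶ × 0.58 / (16π × 5.67×10⁻⁸ × (286)⁴)] = 1.67×10¹¹ m = 1.12 AU.

d ≈ 1.12 AU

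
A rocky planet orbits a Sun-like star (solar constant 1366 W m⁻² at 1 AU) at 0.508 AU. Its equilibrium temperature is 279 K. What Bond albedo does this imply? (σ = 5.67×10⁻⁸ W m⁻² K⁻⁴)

A ≈ 0.74

Flux at 0.508 AU: S = 1366/0.508² = 5290 W m⁻².
From T_eq⁴ = S(1−A)/(4σ): 1−A = 4σT_eq⁴/S.
1−A = 4 × 5.67×10⁻⁸ × (279)⁴ / 5290 = 0.260.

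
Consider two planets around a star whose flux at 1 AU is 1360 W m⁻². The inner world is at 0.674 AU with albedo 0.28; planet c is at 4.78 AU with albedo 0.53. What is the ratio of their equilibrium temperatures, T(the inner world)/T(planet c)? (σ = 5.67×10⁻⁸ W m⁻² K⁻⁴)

T_eq = [S₀(1−A)/(4σd²)]^(1/4), so T ∝ (1−A)^(1/4) / √d.
T₁ = [1360×0.72/(4×5.67×10⁻⁸×0.674²)]^(1/4) = 312.23 K.
T₂ = [1360×0.47/(4×5.67×10⁻⁸×4.78²)]^(1/4) = 105.39 K.

T₁/T₂ ≈ 2.963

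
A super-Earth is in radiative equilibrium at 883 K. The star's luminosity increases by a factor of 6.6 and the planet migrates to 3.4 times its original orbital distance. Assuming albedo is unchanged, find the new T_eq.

T_eq ≈ 768 K

T_eq ∝ L^(1/4) · d^(−1/2).
T′ = 883 × 6.6^(1/4) / 3.4^(1/2) = 768 K.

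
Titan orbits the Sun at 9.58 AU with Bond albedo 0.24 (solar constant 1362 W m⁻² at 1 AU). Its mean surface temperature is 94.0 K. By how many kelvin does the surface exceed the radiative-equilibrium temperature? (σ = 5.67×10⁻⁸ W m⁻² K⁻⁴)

S = 1362/9.58² = 14.84 W m⁻².
T_eq = [S(1−A)/(4σ)]^(1/4) = [14.84×0.76/(4×5.67×10⁻⁸)]^(1/4) = 84.0 K.
ΔT = T_surf − T_eq = 94 − 84.0.

ΔT ≈ 10.0 K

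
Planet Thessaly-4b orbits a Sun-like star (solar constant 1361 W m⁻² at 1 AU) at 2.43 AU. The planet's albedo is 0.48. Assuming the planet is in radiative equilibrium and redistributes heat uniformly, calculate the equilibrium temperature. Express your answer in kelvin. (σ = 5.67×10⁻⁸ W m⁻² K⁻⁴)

Flux at 2.43 AU: S = 1361/2.43² = 230 W m⁻².
Energy balance: absorbed = emitted ⇒ πR²·S(1−A) = 4πR²·σT_eq⁴, so T_eq⁴ = S(1−A)/(4σ).
T_eq = [230 × 0.52 / (4 × 5.67×10⁻⁸)]^(1/4) = (5.28×10⁸)^(1/4) = 152 K.

T_eq ≈ 152 K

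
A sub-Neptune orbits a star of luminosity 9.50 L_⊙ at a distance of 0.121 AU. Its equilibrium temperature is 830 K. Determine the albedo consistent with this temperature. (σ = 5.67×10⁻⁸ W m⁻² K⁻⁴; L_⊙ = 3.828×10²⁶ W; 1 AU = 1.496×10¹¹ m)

d = 0.121 AU = 1.81×10¹⁰ m.
L = 9.50 × 3.828×10²⁶ = 3.64×10²⁷ W.
Flux: S = L/(4πd²) = 3.64×10²⁷/(4π×(1.81×10¹⁰)²) = 8.83×10⁵ W m⁻².
From T_eq⁴ = S(1−A)/(4σ): 1−A = 4σT_eq⁴/S.
1−A = 4 × 5.67×10⁻⁸ × (830)⁴ / 8.83×10⁵ = 0.122.

A ≈ 0.88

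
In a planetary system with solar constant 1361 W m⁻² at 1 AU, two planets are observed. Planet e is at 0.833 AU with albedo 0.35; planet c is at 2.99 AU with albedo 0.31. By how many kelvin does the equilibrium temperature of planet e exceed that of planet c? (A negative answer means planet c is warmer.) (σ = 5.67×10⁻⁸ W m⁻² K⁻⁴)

ΔT ≈ 127.1 K

T_eq = [S₀(1−A)/(4σd²)]^(1/4), so T ∝ (1−A)^(1/4) / √d.
T₁ = [1361×0.65/(4×5.67×10⁻⁸×0.833²)]^(1/4) = 273.82 K.
T₂ = [1361×0.69/(4×5.67×10⁻⁸×2.99²)]^(1/4) = 146.70 K.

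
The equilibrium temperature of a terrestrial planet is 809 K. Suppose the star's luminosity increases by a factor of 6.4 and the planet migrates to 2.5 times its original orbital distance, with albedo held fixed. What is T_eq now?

T_eq ∝ L^(1/4) · d^(−1/2).
T′ = 809 × 6.4^(1/4) / 2.5^(1/2) = 814 K.

T_eq ≈ 814 K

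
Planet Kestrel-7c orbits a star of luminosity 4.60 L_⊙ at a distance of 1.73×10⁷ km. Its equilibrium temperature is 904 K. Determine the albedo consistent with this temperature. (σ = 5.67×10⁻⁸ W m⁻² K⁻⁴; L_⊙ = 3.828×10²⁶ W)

d = 1.73×10⁷ km = 1.73×10¹⁰ m.
L = 4.60 × 3.828×10²⁶ = 1.76×10²⁷ W.
Flux: S = L/(4πd²) = 1.76×10²⁷/(4π×(1.73×10¹⁰)²) = 4.68×10⁵ W m⁻².
From T_eq⁴ = S(1−A)/(4σ): 1−A = 4σT_eq⁴/S.
1−A = 4 × 5.67×10⁻⁸ × (904)⁴ / 4.68×10⁵ = 0.324.

A ≈ 0.68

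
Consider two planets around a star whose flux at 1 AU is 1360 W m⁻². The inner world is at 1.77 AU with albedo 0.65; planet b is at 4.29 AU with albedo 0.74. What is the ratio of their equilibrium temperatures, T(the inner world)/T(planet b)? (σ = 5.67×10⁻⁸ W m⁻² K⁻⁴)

T₁/T₂ ≈ 1.677

T_eq = [S₀(1−A)/(4σd²)]^(1/4), so T ∝ (1−A)^(1/4) / √d.
T₁ = [1360×0.35/(4×5.67×10⁻⁸×1.77²)]^(1/4) = 160.88 K.
T₂ = [1360×0.26/(4×5.67×10⁻⁸×4.29²)]^(1/4) = 95.94 K.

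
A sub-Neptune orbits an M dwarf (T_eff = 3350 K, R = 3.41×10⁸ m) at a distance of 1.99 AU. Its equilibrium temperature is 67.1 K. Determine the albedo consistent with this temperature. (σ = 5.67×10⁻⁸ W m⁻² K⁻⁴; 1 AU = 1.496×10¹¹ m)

d = 1.99 AU = 2.98×10¹¹ m.
L = 4πR_⋆²σT_⋆⁴ = 4π(3.41×10⁸)² × 5.67×10⁻⁸ × (3350)⁴ = 1.04×10²⁵ W.
S = L/(4πd²) = 9.37 W m⁻².
From T_eq⁴ = S(1−A)/(4σ): 1−A = 4σT_eq⁴/S.
1−A = 4 × 5.67×10⁻⁸ × (67.1)⁴ / 9.37 = 0.491.

A ≈ 0.51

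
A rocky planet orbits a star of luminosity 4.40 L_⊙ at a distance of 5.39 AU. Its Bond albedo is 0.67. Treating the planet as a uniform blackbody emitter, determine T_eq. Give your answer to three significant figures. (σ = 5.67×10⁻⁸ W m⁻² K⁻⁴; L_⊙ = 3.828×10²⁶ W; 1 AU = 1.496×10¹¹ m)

d = 5.39 AU = 8.06×10¹¹ m.
L = 4.40 × 3.828×10²⁶ = 1.68×10²⁷ W.
Flux: S = L/(4πd²) = 1.68×10²⁷/(4π×(8.06×10¹¹)²) = 206 W m⁻².
Energy balance: absorbed = emitted ⇒ πR²·S(1−A) = 4πR²·σT_eq⁴, so T_eq⁴ = S(1−A)/(4σ).
T_eq = [206 × 0.33 / (4 × 5.67×10⁻⁸)]^(1/4) = (3.00×10⁸)^(1/4) = 132 K.

T_eq ≈ 132 K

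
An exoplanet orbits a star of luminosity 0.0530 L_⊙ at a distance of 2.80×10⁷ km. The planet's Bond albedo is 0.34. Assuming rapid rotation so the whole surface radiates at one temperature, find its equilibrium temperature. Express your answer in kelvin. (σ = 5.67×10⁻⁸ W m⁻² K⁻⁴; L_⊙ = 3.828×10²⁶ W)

T_eq ≈ 278 K

d = 2.80×10⁷ km = 2.80×10¹⁰ m.
L = 0.0530 × 3.828×10²⁶ = 2.03×10²⁵ W.
Flux: S = L/(4πd²) = 2.03×10²⁵/(4π×(2.80×10¹⁰)²) = 2060 W m⁻².
Energy balance: absorbed = emitted ⇒ πR²·S(1−A) = 4πR²·σT_eq⁴, so T_eq⁴ = S(1−A)/(4σ).
T_eq = [2060 × 0.66 / (4 × 5.67×10⁻⁸)]^(1/4) = (5.99×10⁹)^(1/4) = 278 K.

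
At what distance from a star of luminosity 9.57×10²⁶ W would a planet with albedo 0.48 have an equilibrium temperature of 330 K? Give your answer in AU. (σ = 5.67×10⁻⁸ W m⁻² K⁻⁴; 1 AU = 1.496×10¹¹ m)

d ≈ 0.811 AU

From T_eq⁴ = L(1−A)/(16πσd²): d = √[L(1−A)/(16πσT_eq⁴)].
d = √[9.57×10²⁶ × 0.52 / (16π × 5.67×10⁻⁸ × (330)⁴)] = 1.21×10¹¹ m = 0.811 AU.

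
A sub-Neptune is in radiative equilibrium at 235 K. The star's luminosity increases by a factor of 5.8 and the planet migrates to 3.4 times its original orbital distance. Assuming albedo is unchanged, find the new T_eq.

T_eq ≈ 198 K

T_eq ∝ L^(1/4) · d^(−1/2).
T′ = 235 × 5.8^(1/4) / 3.4^(1/2) = 198 K.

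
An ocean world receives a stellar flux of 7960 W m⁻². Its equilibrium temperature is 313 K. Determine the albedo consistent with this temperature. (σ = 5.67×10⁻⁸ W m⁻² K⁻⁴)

A ≈ 0.73

From T_eq⁴ = S(1−A)/(4σ): 1−A = 4σT_eq⁴/S.
1−A = 4 × 5.67×10⁻⁸ × (313)⁴ / 7960 = 0.273.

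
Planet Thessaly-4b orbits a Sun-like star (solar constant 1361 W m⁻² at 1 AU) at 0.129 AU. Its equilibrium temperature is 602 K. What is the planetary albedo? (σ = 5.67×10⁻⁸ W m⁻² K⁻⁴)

Flux at 0.129 AU: S = 1361/0.129² = 8.18×10⁴ W m⁻².
From T_eq⁴ = S(1−A)/(4σ): 1−A = 4σT_eq⁴/S.
1−A = 4 × 5.67×10⁻⁸ × (602)⁴ / 8.18×10⁴ = 0.364.

A ≈ 0.64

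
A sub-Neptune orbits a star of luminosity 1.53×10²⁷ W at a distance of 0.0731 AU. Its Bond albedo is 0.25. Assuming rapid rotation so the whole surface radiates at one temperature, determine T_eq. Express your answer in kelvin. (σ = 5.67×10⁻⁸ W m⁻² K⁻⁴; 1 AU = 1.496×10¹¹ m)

T_eq ≈ 1350 K

d = 0.0731 AU = 1.09×10¹⁰ m.
Flux: S = L/(4πd²) = 1.53×10²⁷/(4π×(1.09×10¹⁰)²) = 1.02×10⁶ W m⁻².
Energy balance: absorbed = emitted ⇒ πR²·S(1−A) = 4πR²·σT_eq⁴, so T_eq⁴ = S(1−A)/(4σ).
T_eq = [1.02×10⁶ × 0.75 / (4 × 5.67×10⁻⁸)]^(1/4) = (3.37×10¹²)^(1/4) = 1350 K.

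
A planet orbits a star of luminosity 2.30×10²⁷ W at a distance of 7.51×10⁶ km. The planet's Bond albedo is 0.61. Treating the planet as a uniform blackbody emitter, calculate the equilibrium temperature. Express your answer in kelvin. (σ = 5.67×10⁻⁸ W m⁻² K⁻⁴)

T_eq ≈ 1540 K

d = 7.51×10⁶ km = 7.51×10⁹ m.
Flux: S = L/(4πd²) = 2.30×10²⁷/(4π×(7.51×10⁹)²) = 3.25×10⁶ W m⁻².
Energy balance: absorbed = emitted ⇒ πR²·S(1−A) = 4πR²·σT_eq⁴, so T_eq⁴ = S(1−A)/(4σ).
T_eq = [3.25×10⁶ × 0.39 / (4 × 5.67×10⁻⁸)]^(1/4) = (5.58×10¹²)^(1/4) = 1540 K.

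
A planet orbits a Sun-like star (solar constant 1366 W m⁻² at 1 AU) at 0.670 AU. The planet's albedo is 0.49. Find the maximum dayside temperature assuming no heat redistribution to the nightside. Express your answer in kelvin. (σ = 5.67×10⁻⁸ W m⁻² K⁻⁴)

T_ss ≈ 407 K

Flux at 0.670 AU: S = 1366/0.670² = 3040 W m⁻².
With no redistribution each surface element balances locally: S(1−A) = σT⁴.
T = [3040 × 0.51 / 5.67×10⁻⁸]^(1/4) = (2.74×10¹⁰)^(1/4) = 407 K.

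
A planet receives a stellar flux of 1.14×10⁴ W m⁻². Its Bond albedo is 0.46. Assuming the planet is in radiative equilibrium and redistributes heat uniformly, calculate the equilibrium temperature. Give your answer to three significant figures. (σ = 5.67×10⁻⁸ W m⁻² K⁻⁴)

T_eq ≈ 406 K

Energy balance: absorbed = emitted ⇒ πR²·S(1−A) = 4πR²·σT_eq⁴, so T_eq⁴ = S(1−A)/(4σ).
T_eq = [1.14×10⁴ × 0.54 / (4 × 5.67×10⁻⁸)]^(1/4) = (2.71×10¹⁰)^(1/4) = 406 K.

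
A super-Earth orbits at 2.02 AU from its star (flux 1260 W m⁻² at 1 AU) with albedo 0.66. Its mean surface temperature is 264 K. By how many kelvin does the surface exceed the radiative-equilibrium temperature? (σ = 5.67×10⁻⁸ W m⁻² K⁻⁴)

S = 1260/2.02² = 308.8 W m⁻².
T_eq = [S(1−A)/(4σ)]^(1/4) = [308.8×0.34/(4×5.67×10⁻⁸)]^(1/4) = 146.7 K.
ΔT = T_surf − T_eq = 264 − 146.7.

ΔT ≈ 117.3 K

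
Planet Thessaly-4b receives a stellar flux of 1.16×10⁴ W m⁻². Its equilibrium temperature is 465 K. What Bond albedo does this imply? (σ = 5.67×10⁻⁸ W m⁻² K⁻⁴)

A ≈ 0.09

From T_eq⁴ = S(1−A)/(4σ): 1−A = 4σT_eq⁴/S.
1−A = 4 × 5.67×10⁻⁸ × (465)⁴ / 1.16×10⁴ = 0.914.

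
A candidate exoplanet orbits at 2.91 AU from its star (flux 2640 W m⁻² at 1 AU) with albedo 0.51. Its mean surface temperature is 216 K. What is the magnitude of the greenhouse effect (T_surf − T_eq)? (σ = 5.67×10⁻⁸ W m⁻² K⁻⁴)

S = 2640/2.91² = 311.8 W m⁻².
T_eq = [S(1−A)/(4σ)]^(1/4) = [311.8×0.49/(4×5.67×10⁻⁸)]^(1/4) = 161.1 K.
ΔT = T_surf − T_eq = 216 − 161.1.

ΔT ≈ 54.9 K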